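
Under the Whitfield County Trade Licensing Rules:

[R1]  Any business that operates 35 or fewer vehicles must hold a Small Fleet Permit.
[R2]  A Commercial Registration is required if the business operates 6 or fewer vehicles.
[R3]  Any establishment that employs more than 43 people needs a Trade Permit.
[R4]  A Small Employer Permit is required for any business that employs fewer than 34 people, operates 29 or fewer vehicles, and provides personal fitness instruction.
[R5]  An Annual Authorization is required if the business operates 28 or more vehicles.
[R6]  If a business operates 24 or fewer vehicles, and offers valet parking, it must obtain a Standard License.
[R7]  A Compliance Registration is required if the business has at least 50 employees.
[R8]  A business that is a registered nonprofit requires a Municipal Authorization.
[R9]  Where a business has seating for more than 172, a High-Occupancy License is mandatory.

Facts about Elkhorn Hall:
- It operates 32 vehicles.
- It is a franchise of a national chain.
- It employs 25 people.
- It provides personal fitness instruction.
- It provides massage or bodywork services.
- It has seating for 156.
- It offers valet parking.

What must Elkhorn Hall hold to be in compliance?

[R1] vehicles 32 ≤ 35 → Small Fleet Permit required.
[R2] vehicles 32 > 6 → Commercial Registration not required.
[R3] employees 25 ≤ 43 → Trade Permit not required.
[R4] employees 25 < 34; vehicles 32 > 29; provides personal fitness instruction → Small Employer Permit not required.
[R5] vehicles 32 ≥ 28 → Annual Authorization required.
[R6] vehicles 32 > 24; offers valet parking → Standard License not required.
[R7] employees 25 < 50 → Compliance Registration not required.
[R8] is a franchise of a national chain (not: is a registered nonprofit) → Municipal Authorization not required.
[R9] seating 156 ≤ 172 → High-Occupancy License not required.

Annual Authorization, Small Fleet Permit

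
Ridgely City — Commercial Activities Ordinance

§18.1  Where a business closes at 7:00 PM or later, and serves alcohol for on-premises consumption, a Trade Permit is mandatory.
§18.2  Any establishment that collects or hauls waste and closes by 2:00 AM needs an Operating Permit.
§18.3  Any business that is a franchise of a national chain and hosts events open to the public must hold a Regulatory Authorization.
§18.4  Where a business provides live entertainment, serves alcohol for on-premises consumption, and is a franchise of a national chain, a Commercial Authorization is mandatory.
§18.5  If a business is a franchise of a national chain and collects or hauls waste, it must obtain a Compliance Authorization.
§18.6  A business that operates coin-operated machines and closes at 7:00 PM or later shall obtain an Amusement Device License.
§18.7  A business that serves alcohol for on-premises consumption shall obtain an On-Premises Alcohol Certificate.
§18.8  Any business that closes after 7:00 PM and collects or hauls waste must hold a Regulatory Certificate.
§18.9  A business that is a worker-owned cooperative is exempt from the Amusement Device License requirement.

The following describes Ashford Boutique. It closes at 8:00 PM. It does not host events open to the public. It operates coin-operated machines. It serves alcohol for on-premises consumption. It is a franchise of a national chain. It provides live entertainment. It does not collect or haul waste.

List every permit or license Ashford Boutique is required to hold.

Amusement Device License, Commercial Authorization, On-Premises Alcohol Certificate, Trade Permit

§18.1 closes 8:00 PM, after 7:00 PM; serves alcohol for on-premises consumption → Trade Permit required.
§18.2 does not collect or haul waste; closes 8:00 PM, at/before 2:00 AM → Operating Permit not required.
§18.3 is a franchise of a national chain; does not host events open to the public → Regulatory Authorization not required.
§18.4 provides live entertainment; serves alcohol for on-premises consumption; is a franchise of a national chain → Commercial Authorization required.
§18.5 is a franchise of a national chain; does not collect or haul waste → Compliance Authorization not required.
§18.6 operates coin-operated machines; closes 8:00 PM, after 7:00 PM → Amusement Device License required.
§18.7 serves alcohol for on-premises consumption → On-Premises Alcohol Certificate required.
§18.8 closes 8:00 PM, after 7:00 PM; does not collect or haul waste → Regulatory Certificate not required.
§18.9 is a franchise of a national chain (not: is a worker-owned cooperative) → Amusement Device License exemption does not apply.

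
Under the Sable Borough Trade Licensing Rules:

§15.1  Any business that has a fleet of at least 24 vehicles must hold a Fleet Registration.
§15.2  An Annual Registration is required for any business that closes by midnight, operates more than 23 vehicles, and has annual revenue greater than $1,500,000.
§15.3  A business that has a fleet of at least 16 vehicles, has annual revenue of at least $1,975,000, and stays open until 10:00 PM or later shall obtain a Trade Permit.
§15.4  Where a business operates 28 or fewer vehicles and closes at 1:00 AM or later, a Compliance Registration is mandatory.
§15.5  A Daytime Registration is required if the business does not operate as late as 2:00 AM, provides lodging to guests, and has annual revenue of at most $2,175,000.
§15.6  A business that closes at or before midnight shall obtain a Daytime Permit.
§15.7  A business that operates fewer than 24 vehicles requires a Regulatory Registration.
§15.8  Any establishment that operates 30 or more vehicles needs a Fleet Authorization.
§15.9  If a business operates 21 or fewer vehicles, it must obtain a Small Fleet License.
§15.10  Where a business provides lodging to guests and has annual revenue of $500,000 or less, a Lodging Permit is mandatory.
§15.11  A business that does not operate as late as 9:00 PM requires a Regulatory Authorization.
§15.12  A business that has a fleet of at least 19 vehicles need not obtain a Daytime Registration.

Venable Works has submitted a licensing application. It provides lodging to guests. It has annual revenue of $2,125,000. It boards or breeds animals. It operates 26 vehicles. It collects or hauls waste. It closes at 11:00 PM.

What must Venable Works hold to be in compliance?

§15.1 vehicles 26 ≥ 24 → Fleet Registration required.
§15.2 closes 11:00 PM, at/before midnight; vehicles 26 > 23; revenue $2,125,000 > $1,500,000 → Annual Registration required.
§15.3 vehicles 26 ≥ 16; revenue $2,125,000 ≥ $1,975,000; closes 11:00 PM, after 10:00 PM → Trade Permit required.
§15.4 vehicles 26 ≤ 28; closes 11:00 PM, at/before 1:00 AM → Compliance Registration not required.
§15.5 closes 11:00 PM, at/before 2:00 AM; provides lodging to guests; revenue $2,125,000 ≤ $2,175,000 → Daytime Registration required.
§15.6 closes 11:00 PM, at/before midnight → Daytime Permit required.
§15.7 vehicles 26 ≥ 24 → Regulatory Registration not required.
§15.8 vehicles 26 < 30 → Fleet Authorization not required.
§15.9 vehicles 26 > 21 → Small Fleet License not required.
§15.10 provides lodging to guests; revenue $2,125,000 > $500,000 → Lodging Permit not required.
§15.11 closes 11:00 PM, after 9:00 PM → Regulatory Authorization not required.
§15.12 vehicles 26 ≥ 19 → exempt from Daytime Registration.

Annual Registration, Daytime Permit, Fleet Registration, Trade Permit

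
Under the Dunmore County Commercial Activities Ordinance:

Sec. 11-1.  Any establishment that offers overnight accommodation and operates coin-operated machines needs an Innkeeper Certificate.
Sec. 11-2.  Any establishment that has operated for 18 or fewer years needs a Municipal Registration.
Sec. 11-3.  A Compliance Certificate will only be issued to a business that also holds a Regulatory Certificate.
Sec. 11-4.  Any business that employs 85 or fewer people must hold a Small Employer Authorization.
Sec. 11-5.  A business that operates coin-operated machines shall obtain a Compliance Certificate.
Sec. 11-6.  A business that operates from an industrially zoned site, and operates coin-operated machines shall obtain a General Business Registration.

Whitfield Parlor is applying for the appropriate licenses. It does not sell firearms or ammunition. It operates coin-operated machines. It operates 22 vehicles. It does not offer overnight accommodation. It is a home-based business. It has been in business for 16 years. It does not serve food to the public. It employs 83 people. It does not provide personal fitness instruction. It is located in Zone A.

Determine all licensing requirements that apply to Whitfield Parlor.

Compliance Certificate, Municipal Registration, Regulatory Certificate, Small Employer Authorization

Sec. 11-1. does not offer overnight accommodation; operates coin-operated machines → Innkeeper Certificate not required.
Sec. 11-2. years in business 16 ≤ 18 → Municipal Registration required.
Sec. 11-3. Compliance Certificate is required → Regulatory Certificate also required.
Sec. 11-4. employees 83 ≤ 85 → Small Employer Authorization required.
Sec. 11-5. operates coin-operated machines → Compliance Certificate required.
Sec. 11-6. is a home-based business (not: operates from an industrially zoned site); operates coin-operated machines → General Business Registration not required.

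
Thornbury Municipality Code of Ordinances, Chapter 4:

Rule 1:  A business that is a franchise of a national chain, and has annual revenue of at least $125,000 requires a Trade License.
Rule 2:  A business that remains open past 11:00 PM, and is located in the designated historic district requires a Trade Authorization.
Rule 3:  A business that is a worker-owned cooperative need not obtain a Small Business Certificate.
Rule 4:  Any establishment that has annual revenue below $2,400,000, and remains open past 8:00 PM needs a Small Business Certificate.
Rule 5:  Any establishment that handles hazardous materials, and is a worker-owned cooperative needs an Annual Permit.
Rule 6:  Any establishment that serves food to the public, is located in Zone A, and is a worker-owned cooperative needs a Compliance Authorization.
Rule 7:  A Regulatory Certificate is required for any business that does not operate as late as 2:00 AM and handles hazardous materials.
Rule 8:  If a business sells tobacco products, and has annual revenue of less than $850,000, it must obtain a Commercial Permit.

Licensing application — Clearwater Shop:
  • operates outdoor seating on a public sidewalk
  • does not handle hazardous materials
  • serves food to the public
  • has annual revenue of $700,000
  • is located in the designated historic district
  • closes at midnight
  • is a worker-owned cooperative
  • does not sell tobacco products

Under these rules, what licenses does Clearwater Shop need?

Rule 1: is a worker-owned cooperative (not: is a franchise of a national chain); revenue $700,000 ≥ $125,000 → Trade License not required.
Rule 2: closes midnight, after 11:00 PM; is located in the designated historic district → Trade Authorization required.
Rule 3: is a worker-owned cooperative → exempt from Small Business Certificate.
Rule 4: revenue $700,000 < $2,400,000; closes midnight, after 8:00 PM → Small Business Certificate required.
Rule 5: does not handle hazardous materials; is a worker-owned cooperative → Annual Permit not required.
Rule 6: serves food to the public; is located in the designated historic district (not: is located in Zone A); is a worker-owned cooperative → Compliance Authorization not required.
Rule 7: closes midnight, at/before 2:00 AM; does not handle hazardous materials → Regulatory Certificate not required.
Rule 8: does not sell tobacco products; revenue $700,000 < $850,000 → Commercial Permit not required.

Trade Authorization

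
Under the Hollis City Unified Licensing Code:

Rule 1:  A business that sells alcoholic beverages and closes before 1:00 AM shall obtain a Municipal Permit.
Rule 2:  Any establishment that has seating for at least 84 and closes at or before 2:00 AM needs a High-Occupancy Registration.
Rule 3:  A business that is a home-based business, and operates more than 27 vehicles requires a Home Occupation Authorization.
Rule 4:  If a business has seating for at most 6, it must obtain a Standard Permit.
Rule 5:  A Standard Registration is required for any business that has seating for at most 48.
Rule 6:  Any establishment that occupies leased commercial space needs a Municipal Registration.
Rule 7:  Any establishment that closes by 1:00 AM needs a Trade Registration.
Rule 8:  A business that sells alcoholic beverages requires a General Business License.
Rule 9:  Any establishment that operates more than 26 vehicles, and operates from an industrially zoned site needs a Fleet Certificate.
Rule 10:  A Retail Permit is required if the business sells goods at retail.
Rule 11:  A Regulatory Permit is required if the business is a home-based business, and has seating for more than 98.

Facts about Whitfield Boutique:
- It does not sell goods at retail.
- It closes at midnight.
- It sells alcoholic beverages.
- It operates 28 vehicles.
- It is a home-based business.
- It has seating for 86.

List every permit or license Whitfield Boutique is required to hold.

General Business License, High-Occupancy Registration, Home Occupation Authorization, Municipal Permit, Trade Registration

Rule 1: sells alcoholic beverages; closes midnight, at/before 1:00 AM → Municipal Permit required.
Rule 2: seating 86 ≥ 84; closes midnight, at/before 2:00 AM → High-Occupancy Registration required.
Rule 3: is a home-based business; vehicles 28 > 27 → Home Occupation Authorization required.
Rule 4: seating 86 > 6 → Standard Permit not required.
Rule 5: seating 86 > 48 → Standard Registration not required.
Rule 6: is a home-based business (not: occupies leased commercial space) → Municipal Registration not required.
Rule 7: closes midnight, at/before 1:00 AM → Trade Registration required.
Rule 8: sells alcoholic beverages → General Business License required.
Rule 9: vehicles 28 > 26; is a home-based business (not: operates from an industrially zoned site) → Fleet Certificate not required.
Rule 10: does not sell goods at retail → Retail Permit not required.
Rule 11: is a home-based business; seating 86 ≤ 98 → Regulatory Permit not required.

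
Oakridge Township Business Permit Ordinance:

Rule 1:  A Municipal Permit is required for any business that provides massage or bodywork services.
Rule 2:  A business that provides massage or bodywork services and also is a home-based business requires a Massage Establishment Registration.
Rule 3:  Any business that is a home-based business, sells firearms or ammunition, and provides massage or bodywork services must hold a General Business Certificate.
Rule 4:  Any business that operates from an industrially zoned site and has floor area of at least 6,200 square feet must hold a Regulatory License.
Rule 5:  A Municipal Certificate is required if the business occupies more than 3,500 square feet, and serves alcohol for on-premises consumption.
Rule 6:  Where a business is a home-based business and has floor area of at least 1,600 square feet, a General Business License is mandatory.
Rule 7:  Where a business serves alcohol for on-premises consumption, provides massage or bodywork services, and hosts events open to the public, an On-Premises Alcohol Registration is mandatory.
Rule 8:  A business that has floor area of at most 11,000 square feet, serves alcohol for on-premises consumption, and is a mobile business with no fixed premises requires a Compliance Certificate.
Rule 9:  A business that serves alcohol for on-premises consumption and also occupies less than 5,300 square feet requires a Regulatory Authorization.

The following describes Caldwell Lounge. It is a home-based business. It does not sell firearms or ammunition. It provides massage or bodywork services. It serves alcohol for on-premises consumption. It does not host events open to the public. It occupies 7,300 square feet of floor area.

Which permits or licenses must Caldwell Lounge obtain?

Rule 1: provides massage or bodywork services → Municipal Permit required.
Rule 2: provides massage or bodywork services; is a home-based business → Massage Establishment Registration required.
Rule 3: is a home-based business; does not sell firearms or ammunition; provides massage or bodywork services → General Business Certificate not required.
Rule 4: is a home-based business (not: operates from an industrially zoned site); floor area 7,300 square feet ≥ 6,200 square feet → Regulatory License not required.
Rule 5: floor area 7,300 square feet > 3,500 square feet; serves alcohol for on-premises consumption → Municipal Certificate required.
Rule 6: is a home-based business; floor area 7,300 square feet ≥ 1,600 square feet → General Business License required.
Rule 7: serves alcohol for on-premises consumption; provides massage or bodywork services; does not host events open to the public → On-Premises Alcohol Registration not required.
Rule 8: floor area 7,300 square feet ≤ 11,000 square feet; serves alcohol for on-premises consumption; is a home-based business (not: is a mobile business with no fixed premises) → Compliance Certificate not required.
Rule 9: serves alcohol for on-premises consumption; floor area 7,300 square feet ≥ 5,300 square feet → Regulatory Authorization not required.

General Business License, Massage Establishment Registration, Municipal Certificate, Municipal Permit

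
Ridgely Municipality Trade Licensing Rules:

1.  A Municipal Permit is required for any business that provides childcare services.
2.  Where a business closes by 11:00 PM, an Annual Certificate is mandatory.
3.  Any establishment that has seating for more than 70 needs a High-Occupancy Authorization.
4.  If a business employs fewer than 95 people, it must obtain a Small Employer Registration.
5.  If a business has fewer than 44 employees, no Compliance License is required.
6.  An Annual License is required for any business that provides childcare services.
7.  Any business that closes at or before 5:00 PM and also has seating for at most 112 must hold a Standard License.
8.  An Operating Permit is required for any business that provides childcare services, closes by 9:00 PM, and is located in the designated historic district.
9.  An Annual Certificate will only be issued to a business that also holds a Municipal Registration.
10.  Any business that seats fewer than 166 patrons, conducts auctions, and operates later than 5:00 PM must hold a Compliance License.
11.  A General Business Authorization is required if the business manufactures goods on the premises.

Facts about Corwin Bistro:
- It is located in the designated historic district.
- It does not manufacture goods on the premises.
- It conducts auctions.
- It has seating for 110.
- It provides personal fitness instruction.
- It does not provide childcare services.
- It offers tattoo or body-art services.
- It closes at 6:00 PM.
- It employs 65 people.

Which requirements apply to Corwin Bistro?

Annual Certificate, Compliance License, High-Occupancy Authorization, Municipal Registration, Small Employer Registration

1. does not provide childcare services → Municipal Permit not required.
2. closes 6:00 PM, at/before 11:00 PM → Annual Certificate required.
3. seating 110 > 70 → High-Occupancy Authorization required.
4. employees 65 < 95 → Small Employer Registration required.
5. employees 65 ≥ 44 → Compliance License exemption does not apply.
6. does not provide childcare services → Annual License not required.
7. closes 6:00 PM, after 5:00 PM; seating 110 ≤ 112 → Standard License not required.
8. does not provide childcare services; closes 6:00 PM, at/before 9:00 PM; is located in the designated historic district → Operating Permit not required.
9. Annual Certificate is required → Municipal Registration also required.
10. seating 110 < 166; conducts auctions; closes 6:00 PM, after 5:00 PM → Compliance License required.
11. does not manufacture goods on the premises → General Business Authorization not required.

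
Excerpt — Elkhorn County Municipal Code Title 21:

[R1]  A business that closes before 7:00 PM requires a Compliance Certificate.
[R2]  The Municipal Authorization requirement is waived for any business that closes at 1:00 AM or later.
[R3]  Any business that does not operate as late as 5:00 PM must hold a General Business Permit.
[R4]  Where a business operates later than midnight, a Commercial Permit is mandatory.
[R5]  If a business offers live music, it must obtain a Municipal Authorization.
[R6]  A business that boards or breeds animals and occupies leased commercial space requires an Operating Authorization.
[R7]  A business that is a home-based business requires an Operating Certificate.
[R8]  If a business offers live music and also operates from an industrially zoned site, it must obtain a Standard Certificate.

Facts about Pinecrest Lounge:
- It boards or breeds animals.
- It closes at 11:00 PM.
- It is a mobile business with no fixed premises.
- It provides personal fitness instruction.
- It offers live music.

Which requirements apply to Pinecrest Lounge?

Municipal Authorization

[R1] closes 11:00 PM, after 7:00 PM → Compliance Certificate not required.
[R2] closes 11:00 PM, at/before 1:00 AM → Municipal Authorization exemption does not apply.
[R3] closes 11:00 PM, after 5:00 PM → General Business Permit not required.
[R4] closes 11:00 PM, at/before midnight → Commercial Permit not required.
[R5] offers live music → Municipal Authorization required.
[R6] boards or breeds animals; is a mobile business with no fixed premises (not: occupies leased commercial space) → Operating Authorization not required.
[R7] is a mobile business with no fixed premises (not: is a home-based business) → Operating Certificate not required.
[R8] offers live music; is a mobile business with no fixed premises (not: operates from an industrially zoned site) → Standard Certificate not required.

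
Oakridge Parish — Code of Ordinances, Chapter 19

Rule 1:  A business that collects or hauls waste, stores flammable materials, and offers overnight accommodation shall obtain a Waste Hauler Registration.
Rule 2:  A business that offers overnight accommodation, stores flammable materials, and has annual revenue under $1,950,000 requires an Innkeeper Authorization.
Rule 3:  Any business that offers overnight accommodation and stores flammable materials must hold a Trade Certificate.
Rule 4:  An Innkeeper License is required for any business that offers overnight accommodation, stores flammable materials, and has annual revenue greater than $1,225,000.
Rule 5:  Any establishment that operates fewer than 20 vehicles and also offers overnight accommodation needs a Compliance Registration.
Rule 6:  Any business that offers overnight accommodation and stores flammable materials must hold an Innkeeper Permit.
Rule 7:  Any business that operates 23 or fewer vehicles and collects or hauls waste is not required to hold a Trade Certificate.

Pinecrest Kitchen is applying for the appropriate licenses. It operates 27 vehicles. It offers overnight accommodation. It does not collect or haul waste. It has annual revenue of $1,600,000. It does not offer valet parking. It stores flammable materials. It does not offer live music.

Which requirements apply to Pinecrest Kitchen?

Rule 1: does not collect or haul waste; stores flammable materials; offers overnight accommodation → Waste Hauler Registration not required.
Rule 2: offers overnight accommodation; stores flammable materials; revenue $1,600,000 < $1,950,000 → Innkeeper Authorization required.
Rule 3: offers overnight accommodation; stores flammable materials → Trade Certificate required.
Rule 4: offers overnight accommodation; stores flammable materials; revenue $1,600,000 > $1,225,000 → Innkeeper License required.
Rule 5: vehicles 27 ≥ 20; offers overnight accommodation → Compliance Registration not required.
Rule 6: offers overnight accommodation; stores flammable materials → Innkeeper Permit required.
Rule 7: vehicles 27 > 23; does not collect or haul waste → Trade Certificate exemption does not apply.

Innkeeper Authorization, Innkeeper License, Innkeeper Permit, Trade Certificate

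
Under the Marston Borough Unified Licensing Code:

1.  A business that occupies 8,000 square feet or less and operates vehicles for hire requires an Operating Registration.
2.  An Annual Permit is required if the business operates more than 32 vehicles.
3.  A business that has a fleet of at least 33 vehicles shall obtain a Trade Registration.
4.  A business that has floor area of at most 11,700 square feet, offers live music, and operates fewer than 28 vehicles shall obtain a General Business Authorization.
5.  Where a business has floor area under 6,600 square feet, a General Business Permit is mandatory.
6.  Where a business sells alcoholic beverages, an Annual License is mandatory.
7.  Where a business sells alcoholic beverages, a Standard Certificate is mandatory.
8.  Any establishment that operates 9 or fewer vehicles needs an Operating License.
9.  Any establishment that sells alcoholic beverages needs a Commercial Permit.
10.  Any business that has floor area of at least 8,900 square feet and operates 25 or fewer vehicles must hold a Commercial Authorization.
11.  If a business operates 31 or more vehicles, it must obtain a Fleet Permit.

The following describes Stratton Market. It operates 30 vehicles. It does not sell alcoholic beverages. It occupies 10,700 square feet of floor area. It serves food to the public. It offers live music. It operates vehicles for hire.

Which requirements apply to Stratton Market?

1. floor area 10,700 square feet > 8,000 square feet; operates vehicles for hire → Operating Registration not required.
2. vehicles 30 ≤ 32 → Annual Permit not required.
3. vehicles 30 < 33 → Trade Registration not required.
4. floor area 10,700 square feet ≤ 11,700 square feet; offers live music; vehicles 30 ≥ 28 → General Business Authorization not required.
5. floor area 10,700 square feet ≥ 6,600 square feet → General Business Permit not required.
6. does not sell alcoholic beverages → Annual License not required.
7. does not sell alcoholic beverages → Standard Certificate not required.
8. vehicles 30 > 9 → Operating License not required.
9. does not sell alcoholic beverages → Commercial Permit not required.
10. floor area 10,700 square feet ≥ 8,900 square feet; vehicles 30 > 25 → Commercial Authorization not required.
11. vehicles 30 < 31 → Fleet Permit not required.

None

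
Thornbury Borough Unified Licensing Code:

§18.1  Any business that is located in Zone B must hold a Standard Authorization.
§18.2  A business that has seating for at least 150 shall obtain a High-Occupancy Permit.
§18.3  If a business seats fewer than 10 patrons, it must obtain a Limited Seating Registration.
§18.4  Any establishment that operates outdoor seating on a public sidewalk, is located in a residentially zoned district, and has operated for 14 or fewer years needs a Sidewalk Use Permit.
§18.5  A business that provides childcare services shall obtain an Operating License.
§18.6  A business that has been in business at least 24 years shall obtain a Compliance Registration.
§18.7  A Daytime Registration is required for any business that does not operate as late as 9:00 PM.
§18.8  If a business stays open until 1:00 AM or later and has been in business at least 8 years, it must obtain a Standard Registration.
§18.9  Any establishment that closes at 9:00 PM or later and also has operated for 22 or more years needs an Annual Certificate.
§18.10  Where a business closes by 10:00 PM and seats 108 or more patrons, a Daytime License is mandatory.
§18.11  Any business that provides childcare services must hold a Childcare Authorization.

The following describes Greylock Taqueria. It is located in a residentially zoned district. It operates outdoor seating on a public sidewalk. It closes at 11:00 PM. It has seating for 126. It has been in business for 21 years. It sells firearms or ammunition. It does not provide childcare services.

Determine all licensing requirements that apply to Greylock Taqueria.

§18.1 is located in a residentially zoned district (not: is located in Zone B) → Standard Authorization not required.
§18.2 seating 126 < 150 → High-Occupancy Permit not required.
§18.3 seating 126 ≥ 10 → Limited Seating Registration not required.
§18.4 operates outdoor seating on a public sidewalk; is located in a residentially zoned district; years in business 21 > 14 → Sidewalk Use Permit not required.
§18.5 does not provide childcare services → Operating License not required.
§18.6 years in business 21 < 24 → Compliance Registration not required.
§18.7 closes 11:00 PM, after 9:00 PM → Daytime Registration not required.
§18.8 closes 11:00 PM, at/before 1:00 AM; years in business 21 ≥ 8 → Standard Registration not required.
§18.9 closes 11:00 PM, after 9:00 PM; years in business 21 < 22 → Annual Certificate not required.
§18.10 closes 11:00 PM, after 10:00 PM; seating 126 ≥ 108 → Daytime License not required.
§18.11 does not provide childcare services → Childcare Authorization not required.

None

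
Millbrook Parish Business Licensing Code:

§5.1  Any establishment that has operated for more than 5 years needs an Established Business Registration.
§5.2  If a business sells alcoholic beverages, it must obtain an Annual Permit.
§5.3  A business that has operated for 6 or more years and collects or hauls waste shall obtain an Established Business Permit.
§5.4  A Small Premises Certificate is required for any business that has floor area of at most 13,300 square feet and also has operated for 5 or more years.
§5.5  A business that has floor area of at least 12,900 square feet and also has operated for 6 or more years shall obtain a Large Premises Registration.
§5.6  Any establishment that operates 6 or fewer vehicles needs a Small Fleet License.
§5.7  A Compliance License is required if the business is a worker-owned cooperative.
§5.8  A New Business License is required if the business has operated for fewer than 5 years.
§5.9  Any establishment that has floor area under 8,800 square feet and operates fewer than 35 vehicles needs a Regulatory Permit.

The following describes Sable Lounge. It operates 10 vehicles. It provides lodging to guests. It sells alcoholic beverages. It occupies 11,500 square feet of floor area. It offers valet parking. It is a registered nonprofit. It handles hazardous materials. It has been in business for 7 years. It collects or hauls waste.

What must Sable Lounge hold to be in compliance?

Annual Permit, Established Business Permit, Established Business Registration, Small Premises Certificate

§5.1 years in business 7 > 5 → Established Business Registration required.
§5.2 sells alcoholic beverages → Annual Permit required.
§5.3 years in business 7 ≥ 6; collects or hauls waste → Established Business Permit required.
§5.4 floor area 11,500 square feet ≤ 13,300 square feet; years in business 7 ≥ 5 → Small Premises Certificate required.
§5.5 floor area 11,500 square feet < 12,900 square feet; years in business 7 ≥ 6 → Large Premises Registration not required.
§5.6 vehicles 10 > 6 → Small Fleet License not required.
§5.7 is a registered nonprofit (not: is a worker-owned cooperative) → Compliance License not required.
§5.8 years in business 7 ≥ 5 → New Business License not required.
§5.9 floor area 11,500 square feet ≥ 8,800 square feet; vehicles 10 < 35 → Regulatory Permit not required.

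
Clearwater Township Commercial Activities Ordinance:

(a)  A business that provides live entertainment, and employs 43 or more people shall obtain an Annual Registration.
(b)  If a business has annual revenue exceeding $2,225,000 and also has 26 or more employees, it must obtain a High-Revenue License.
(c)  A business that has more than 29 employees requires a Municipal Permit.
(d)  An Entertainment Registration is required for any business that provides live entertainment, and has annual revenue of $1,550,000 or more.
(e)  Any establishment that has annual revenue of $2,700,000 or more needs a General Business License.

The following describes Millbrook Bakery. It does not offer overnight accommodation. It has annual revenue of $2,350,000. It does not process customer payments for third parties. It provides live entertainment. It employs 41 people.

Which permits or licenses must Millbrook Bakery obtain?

(a) provides live entertainment; employees 41 < 43 → Annual Registration not required.
(b) revenue $2,350,000 > $2,225,000; employees 41 ≥ 26 → High-Revenue License required.
(c) employees 41 > 29 → Municipal Permit required.
(d) provides live entertainment; revenue $2,350,000 ≥ $1,550,000 → Entertainment Registration required.
(e) revenue $2,350,000 < $2,700,000 → General Business License not required.

Entertainment Registration, High-Revenue License, Municipal Permit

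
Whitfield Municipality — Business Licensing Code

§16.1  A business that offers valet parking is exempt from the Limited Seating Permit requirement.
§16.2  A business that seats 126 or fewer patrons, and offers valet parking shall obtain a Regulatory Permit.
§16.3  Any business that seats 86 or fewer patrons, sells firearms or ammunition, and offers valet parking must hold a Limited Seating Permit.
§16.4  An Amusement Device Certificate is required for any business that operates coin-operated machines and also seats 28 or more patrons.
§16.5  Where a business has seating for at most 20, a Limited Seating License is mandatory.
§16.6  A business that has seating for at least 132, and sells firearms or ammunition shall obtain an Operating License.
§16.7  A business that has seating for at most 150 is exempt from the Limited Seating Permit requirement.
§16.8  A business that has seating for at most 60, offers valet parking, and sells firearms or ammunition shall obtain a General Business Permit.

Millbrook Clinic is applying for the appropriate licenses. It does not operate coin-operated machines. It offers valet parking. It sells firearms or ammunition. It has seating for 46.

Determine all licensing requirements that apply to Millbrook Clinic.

§16.1 offers valet parking → exempt from Limited Seating Permit.
§16.2 seating 46 ≤ 126; offers valet parking → Regulatory Permit required.
§16.3 seating 46 ≤ 86; sells firearms or ammunition; offers valet parking → Limited Seating Permit required.
§16.4 does not operate coin-operated machines; seating 46 ≥ 28 → Amusement Device Certificate not required.
§16.5 seating 46 > 20 → Limited Seating License not required.
§16.6 seating 46 < 132; sells firearms or ammunition → Operating License not required.
§16.7 seating 46 ≤ 150 → exempt from Limited Seating Permit.
§16.8 seating 46 ≤ 60; offers valet parking; sells firearms or ammunition → General Business Permit required.

General Business Permit, Regulatory Permit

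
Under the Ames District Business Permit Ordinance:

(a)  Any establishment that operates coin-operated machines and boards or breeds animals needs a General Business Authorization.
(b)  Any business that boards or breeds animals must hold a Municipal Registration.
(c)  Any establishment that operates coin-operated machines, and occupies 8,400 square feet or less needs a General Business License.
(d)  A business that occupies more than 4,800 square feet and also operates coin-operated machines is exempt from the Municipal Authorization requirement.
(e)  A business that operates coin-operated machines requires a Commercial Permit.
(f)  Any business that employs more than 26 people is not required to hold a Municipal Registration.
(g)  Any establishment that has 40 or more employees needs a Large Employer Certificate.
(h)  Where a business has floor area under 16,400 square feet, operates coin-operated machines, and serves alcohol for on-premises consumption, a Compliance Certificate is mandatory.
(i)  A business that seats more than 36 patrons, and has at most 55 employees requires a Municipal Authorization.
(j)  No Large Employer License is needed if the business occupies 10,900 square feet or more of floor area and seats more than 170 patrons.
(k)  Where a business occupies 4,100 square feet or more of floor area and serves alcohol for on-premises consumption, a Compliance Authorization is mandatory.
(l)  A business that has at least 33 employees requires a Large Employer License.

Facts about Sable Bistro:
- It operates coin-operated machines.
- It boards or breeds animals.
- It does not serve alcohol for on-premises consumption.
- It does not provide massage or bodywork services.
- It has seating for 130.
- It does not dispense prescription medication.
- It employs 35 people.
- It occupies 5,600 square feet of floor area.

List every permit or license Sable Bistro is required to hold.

(a) operates coin-operated machines; boards or breeds animals → General Business Authorization required.
(b) boards or breeds animals → Municipal Registration required.
(c) operates coin-operated machines; floor area 5,600 square feet ≤ 8,400 square feet → General Business License required.
(d) floor area 5,600 square feet > 4,800 square feet; operates coin-operated machines → exempt from Municipal Authorization.
(e) operates coin-operated machines → Commercial Permit required.
(f) employees 35 > 26 → exempt from Municipal Registration.
(g) employees 35 < 40 → Large Employer Certificate not required.
(h) floor area 5,600 square feet < 16,400 square feet; operates coin-operated machines; does not serve alcohol for on-premises consumption → Compliance Certificate not required.
(i) seating 130 > 36; employees 35 ≤ 55 → Municipal Authorization required.
(j) floor area 5,600 square feet < 10,900 square feet; seating 130 ≤ 170 → Large Employer License exemption does not apply.
(k) floor area 5,600 square feet ≥ 4,100 square feet; does not serve alcohol for on-premises consumption → Compliance Authorization not required.
(l) employees 35 ≥ 33 → Large Employer License required.

Commercial Permit, General Business Authorization, General Business License, Large Employer License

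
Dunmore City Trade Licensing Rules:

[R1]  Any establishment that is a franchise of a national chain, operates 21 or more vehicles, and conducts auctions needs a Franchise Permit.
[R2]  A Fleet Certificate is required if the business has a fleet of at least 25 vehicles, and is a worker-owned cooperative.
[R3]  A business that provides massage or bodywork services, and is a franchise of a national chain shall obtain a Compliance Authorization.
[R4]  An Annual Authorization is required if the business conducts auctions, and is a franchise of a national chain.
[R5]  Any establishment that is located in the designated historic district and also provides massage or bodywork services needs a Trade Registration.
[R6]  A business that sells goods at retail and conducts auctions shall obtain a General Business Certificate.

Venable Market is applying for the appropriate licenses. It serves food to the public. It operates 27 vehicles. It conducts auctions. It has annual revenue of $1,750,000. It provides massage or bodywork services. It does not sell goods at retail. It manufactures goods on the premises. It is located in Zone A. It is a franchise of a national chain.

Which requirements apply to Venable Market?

[R1] is a franchise of a national chain; vehicles 27 ≥ 21; conducts auctions → Franchise Permit required.
[R2] vehicles 27 ≥ 25; is a franchise of a national chain (not: is a worker-owned cooperative) → Fleet Certificate not required.
[R3] provides massage or bodywork services; is a franchise of a national chain → Compliance Authorization required.
[R4] conducts auctions; is a franchise of a national chain → Annual Authorization required.
[R5] is located in Zone A (not: is located in the designated historic district); provides massage or bodywork services → Trade Registration not required.
[R6] does not sell goods at retail; conducts auctions → General Business Certificate not required.

Annual Authorization, Compliance Authorization, Franchise Permit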